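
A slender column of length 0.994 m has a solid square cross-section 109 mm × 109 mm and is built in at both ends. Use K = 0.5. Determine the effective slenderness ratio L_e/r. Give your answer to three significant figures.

For a square r = a/√12 = 109/√12 = 31.47 mm
L_e = K·L = 0.5 × 0.994 m = 0.4970 m = 497.00 mm
λ = L_e / r_min = 497.00 / 31.47 = 15.8

λ ≈ 15.8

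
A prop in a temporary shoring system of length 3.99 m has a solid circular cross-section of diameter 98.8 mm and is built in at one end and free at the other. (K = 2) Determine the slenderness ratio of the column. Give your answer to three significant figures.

For a solid circle r = d/4 = 98.8/4 = 24.70 mm
L_e = K·L = 2 × 3.99 m = 7.980 m = 7980.0 mm
λ = L_e / r_min = 7980.0 / 24.70 = 323

λ ≈ 323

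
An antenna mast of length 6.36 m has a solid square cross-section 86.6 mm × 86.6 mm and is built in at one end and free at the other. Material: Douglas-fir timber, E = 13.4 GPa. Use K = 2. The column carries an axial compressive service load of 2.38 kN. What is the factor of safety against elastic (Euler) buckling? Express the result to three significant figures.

n ≈ 1.61

I = a⁴/12 = 86.6⁴/12 = 4.687×10^6 mm⁴
I = 4.687×10^6 mm⁴ = 4.687×10^-6 m⁴
Effective length L_e = K·L = 2 × 6.36 = 12.72 m
P_cr = π²EI / L_e² = π² × 13.4×10⁹ × 4.687×10^-6 / 12.72² = 3.831×10^3 N
Factor of safety n = P_cr / P = 3.8311 / 2.38 = 1.61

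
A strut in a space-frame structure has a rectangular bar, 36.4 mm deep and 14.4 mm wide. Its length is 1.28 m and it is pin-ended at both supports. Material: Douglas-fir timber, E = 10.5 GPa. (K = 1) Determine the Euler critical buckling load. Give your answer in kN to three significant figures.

Buckling occurs about the weak axis: I_min = h·b³/12 with b = 14.4 mm (the shorter side).
I_min = 36.4×14.4³/12 = 9.057×10^3 mm⁴
I = 9.057×10^3 mm⁴ = 9.057×10^-9 m⁴
Effective length L_e = K·L = 1 × 1.28 = 1.280 m
P_cr = π²EI / L_e² = π² × 10.5×10⁹ × 9.057×10^-9 / 1.280² = 572.9 N

P_cr ≈ 0.573 kN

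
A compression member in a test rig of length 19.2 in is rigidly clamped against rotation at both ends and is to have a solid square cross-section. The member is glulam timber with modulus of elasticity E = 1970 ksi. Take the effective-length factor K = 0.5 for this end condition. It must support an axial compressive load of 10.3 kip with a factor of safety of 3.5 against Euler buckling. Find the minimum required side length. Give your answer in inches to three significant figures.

Required P_cr = n·P = 3.5 × 10.3 = 36.05 kip
L_e = K·L = 0.5 × 19.2 = 9.600 in
Required I = P_cr·L_e²/(π²E) = 3.605×10^4 × 9.600² / (π² × 1.97×10^6) = 0.1709 in⁴
Solid square: I = a⁴/12  ⇒  a = (12I)^(1/4) = (12×0.1709)^(1/4) = 1.20 in

a ≈ 1.20 in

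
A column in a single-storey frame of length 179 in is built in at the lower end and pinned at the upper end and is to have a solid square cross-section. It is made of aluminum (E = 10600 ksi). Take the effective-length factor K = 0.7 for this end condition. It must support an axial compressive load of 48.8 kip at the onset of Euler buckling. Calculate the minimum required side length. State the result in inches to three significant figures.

L_e = K·L = 0.7 × 179 = 125.3 in
Required I = P_cr·L_e²/(π²E) = 4.880×10^4 × 125.3² / (π² × 1.06×10^7) = 7.323 in⁴
Solid square: I = a⁴/12  ⇒  a = (12I)^(1/4) = (12×7.323)^(1/4) = 3.06 in

a ≈ 3.06 in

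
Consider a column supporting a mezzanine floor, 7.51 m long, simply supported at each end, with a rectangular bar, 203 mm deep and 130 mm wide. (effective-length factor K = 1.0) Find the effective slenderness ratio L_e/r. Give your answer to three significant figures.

λ ≈ 200

Buckling occurs about the weak axis: I_min = h·b³/12 with b = 130 mm (the shorter side).
I_min = 203×130³/12 = 3.717×10^7 mm⁴
A = 2.639×10^4 mm²;  r_min = √(I/A) = √(3.717×10^7/2.639×10^4) = 37.53 mm
L_e = K·L = 1 × 7.51 m = 7.510 m = 7510.0 mm
λ = L_e / r_min = 7510.0 / 37.53 = 200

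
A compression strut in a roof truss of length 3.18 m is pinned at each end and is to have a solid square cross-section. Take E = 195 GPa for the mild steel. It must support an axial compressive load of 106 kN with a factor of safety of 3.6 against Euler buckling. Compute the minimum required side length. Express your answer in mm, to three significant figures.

Required P_cr = n·P = 3.6 × 106 = 381.6 kN
L_e = K·L = 1 × 3.18 = 3.180 m
Required I = P_cr·L_e²/(π²E) = 3.816×10^5 × 3.180² / (π² × 1.95×10^11) = 2.005×10^-6 m⁴
I_req = 2.005×10^6 mm⁴
Solid square: I = a⁴/12  ⇒  a = (12I)^(1/4) = (12×2.005×10^6)^(1/4) = 70.0 mm

a ≈ 70.0 mm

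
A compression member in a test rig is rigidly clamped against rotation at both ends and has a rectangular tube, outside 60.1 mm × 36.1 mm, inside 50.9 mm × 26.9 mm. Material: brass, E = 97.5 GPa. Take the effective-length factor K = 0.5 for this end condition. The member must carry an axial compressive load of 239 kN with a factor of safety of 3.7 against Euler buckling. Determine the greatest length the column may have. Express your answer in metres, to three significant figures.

Weak-axis I_min = (h_o·b_o³ − h_i·b_i³)/12 with b_o = 36.1, b_i = 26.90 mm (shorter outer/inner sides).
I_min = (60.1×36.1³ − 50.90×26.90³)/12 = 1.531×10^5 mm⁴
I = 1.531×10^-7 m⁴
Required critical load P_cr = n·P = 3.7 × 239 = 884.3 kN = 8.843×10^5 N
From P_cr = π²EI/(K·L)²:  L = (1/K)·√(π²EI/P_cr) = (1/0.5)·√(π²×9.75×10^10×1.531×10^-7/8.843×10^5)
L = 0.816 m

L_max ≈ 0.816 m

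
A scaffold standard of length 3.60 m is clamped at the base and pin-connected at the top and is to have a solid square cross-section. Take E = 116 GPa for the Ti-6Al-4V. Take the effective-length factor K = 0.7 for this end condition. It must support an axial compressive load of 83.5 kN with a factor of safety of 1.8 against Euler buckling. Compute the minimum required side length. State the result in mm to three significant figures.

a ≈ 56.2 mm

Required P_cr = n·P = 1.8 × 83.5 = 150.3 kN
L_e = K·L = 0.7 × 3.60 = 2.520 m
Required I = P_cr·L_e²/(π²E) = 1.503×10^5 × 2.520² / (π² × 1.16×10^11) = 8.337×10^-7 m⁴
I_req = 8.337×10^5 mm⁴
Solid square: I = a⁴/12  ⇒  a = (12I)^(1/4) = (12×8.337×10^5)^(1/4) = 56.2 mm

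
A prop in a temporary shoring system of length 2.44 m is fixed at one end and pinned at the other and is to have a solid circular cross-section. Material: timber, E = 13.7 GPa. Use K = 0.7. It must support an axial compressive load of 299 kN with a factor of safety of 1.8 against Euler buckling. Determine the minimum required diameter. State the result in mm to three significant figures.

d ≈ 124 mm

Required P_cr = n·P = 1.8 × 299 = 538.2 kN
L_e = K·L = 0.7 × 2.44 = 1.708 m
Required I = P_cr·L_e²/(π²E) = 5.382×10^5 × 1.708² / (π² × 1.37×10^10) = 1.161×10^-5 m⁴
I_req = 1.161×10^7 mm⁴
Solid circle: I = πd⁴/64  ⇒  d = (64I/π)^(1/4) = (64×1.161×10^7/π)^(1/4) = 124 mm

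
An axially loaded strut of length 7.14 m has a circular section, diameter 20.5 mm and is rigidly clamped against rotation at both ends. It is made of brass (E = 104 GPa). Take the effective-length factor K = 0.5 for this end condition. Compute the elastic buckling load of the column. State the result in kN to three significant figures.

I = πd⁴/64 = π×20.5⁴/64 = 8.669×10^3 mm⁴
I = 8.669×10^3 mm⁴ = 8.669×10^-9 m⁴
Effective length L_e = K·L = 0.5 × 7.14 = 3.570 m
P_cr = π²EI / L_e² = π² × 104×10⁹ × 8.669×10^-9 / 3.570² = 698.2 N

P_cr ≈ 0.698 kN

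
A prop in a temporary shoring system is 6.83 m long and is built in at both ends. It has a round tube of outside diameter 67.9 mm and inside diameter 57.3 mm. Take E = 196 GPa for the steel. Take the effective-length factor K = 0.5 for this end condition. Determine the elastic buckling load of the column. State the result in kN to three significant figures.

d_o = 67.9 mm, d_i = 57.3 mm
I = π(d_o⁴ − d_i⁴)/64 = π(67.9⁴ − 57.30⁴)/64 = 5.142×10^5 mm⁴
I = 5.142×10^5 mm⁴ = 5.142×10^-7 m⁴
Effective length L_e = K·L = 0.5 × 6.83 = 3.415 m
P_cr = π²EI / L_e² = π² × 196×10⁹ × 5.142×10^-7 / 3.415² = 8.530×10^4 N

P_cr ≈ 85.3 kN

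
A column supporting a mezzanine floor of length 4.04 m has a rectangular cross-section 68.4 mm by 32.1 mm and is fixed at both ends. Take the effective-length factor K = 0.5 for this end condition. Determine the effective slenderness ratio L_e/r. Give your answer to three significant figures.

Buckling occurs about the weak axis: I_min = h·b³/12 with b = 32.1 mm (the shorter side).
I_min = 68.4×32.1³/12 = 1.885×10^5 mm⁴
A = 2.196×10^3 mm²;  r_min = √(I/A) = √(1.885×10^5/2.196×10^3) = 9.266 mm
L_e = K·L = 0.5 × 4.04 m = 2.020 m = 2020.0 mm
λ = L_e / r_min = 2020.0 / 9.266 = 218

λ ≈ 218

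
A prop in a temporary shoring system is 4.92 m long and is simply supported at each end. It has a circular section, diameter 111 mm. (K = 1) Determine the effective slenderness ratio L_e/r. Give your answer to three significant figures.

λ ≈ 177

For a solid circle r = d/4 = 111/4 = 27.75 mm
L_e = K·L = 1 × 4.92 m = 4.920 m = 4920.0 mm
λ = L_e / r_min = 4920.0 / 27.75 = 177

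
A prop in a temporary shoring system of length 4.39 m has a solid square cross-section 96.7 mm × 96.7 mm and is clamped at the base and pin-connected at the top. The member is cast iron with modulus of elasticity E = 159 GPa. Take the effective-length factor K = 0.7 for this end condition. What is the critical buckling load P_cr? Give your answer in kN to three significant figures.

I = a⁴/12 = 96.7⁴/12 = 7.287×10^6 mm⁴
I = 7.287×10^6 mm⁴ = 7.287×10^-6 m⁴
Effective length L_e = K·L = 0.7 × 4.39 = 3.073 m
P_cr = π²EI / L_e² = π² × 159×10⁹ × 7.287×10^-6 / 3.073² = 1.211×10^6 N

P_cr ≈ 1210 kN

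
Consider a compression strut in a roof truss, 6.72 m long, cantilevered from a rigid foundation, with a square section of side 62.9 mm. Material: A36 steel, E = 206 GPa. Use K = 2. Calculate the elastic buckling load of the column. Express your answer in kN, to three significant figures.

I = a⁴/12 = 62.9⁴/12 = 1.304×10^6 mm⁴
I = 1.304×10^6 mm⁴ = 1.304×10^-6 m⁴
Effective length L_e = K·L = 2 × 6.72 = 13.44 m
P_cr = π²EI / L_e² = π² × 206×10⁹ × 1.304×10^-6 / 13.44² = 1.468×10^4 N

P_cr ≈ 14.7 kN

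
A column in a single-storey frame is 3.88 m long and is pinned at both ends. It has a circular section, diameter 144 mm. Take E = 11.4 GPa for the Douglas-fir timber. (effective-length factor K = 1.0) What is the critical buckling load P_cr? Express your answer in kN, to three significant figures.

P_cr ≈ 158 kN

I = πd⁴/64 = π×144⁴/64 = 2.111×10^7 mm⁴
I = 2.111×10^7 mm⁴ = 2.111×10^-5 m⁴
Effective length L_e = K·L = 1 × 3.88 = 3.880 m
P_cr = π²EI / L_e² = π² × 11.4×10⁹ × 2.111×10^-5 / 3.880² = 1.577×10^5 N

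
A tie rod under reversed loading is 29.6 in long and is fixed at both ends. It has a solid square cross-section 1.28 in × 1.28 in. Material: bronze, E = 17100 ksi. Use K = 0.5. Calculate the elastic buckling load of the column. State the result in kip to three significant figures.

P_cr ≈ 172 kip

I = a⁴/12 = 1.28⁴/12 = 0.2237 in⁴
Effective length L_e = K·L = 0.5 × 29.6 = 14.80 in
P_cr = π²EI / L_e² = π² × 17100×10³ × 0.2237 / 14.80² = 1.724×10^5 lb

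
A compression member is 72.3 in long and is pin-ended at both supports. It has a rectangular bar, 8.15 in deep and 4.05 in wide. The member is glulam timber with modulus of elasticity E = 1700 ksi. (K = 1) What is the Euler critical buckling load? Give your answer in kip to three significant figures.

P_cr ≈ 145 kip

Buckling occurs about the weak axis: I_min = h·b³/12 with b = 4.05 in (the shorter side).
I_min = 8.15×4.05³/12 = 45.12 in⁴
Effective length L_e = K·L = 1 × 72.3 = 72.30 in
P_cr = π²EI / L_e² = π² × 1700×10³ × 45.12 / 72.30² = 1.448×10^5 lb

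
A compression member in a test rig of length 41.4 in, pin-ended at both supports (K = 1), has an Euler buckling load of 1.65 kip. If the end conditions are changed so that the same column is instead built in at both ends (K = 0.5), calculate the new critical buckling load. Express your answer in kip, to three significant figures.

P_cr ∝ 1/K², so P_cr,new = P_cr,old × (K_old/K_new)² = 1.65 × (1/0.5)²
= 1.65 × 4.000 = 6.60 kip

P_cr ≈ 6.60 kip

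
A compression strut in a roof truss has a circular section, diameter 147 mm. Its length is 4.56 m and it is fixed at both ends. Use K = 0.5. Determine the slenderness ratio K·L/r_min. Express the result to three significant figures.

For a solid circle r = d/4 = 147/4 = 36.75 mm
L_e = K·L = 0.5 × 4.56 m = 2.280 m = 2280.0 mm
λ = L_e / r_min = 2280.0 / 36.75 = 62.0

λ ≈ 62.0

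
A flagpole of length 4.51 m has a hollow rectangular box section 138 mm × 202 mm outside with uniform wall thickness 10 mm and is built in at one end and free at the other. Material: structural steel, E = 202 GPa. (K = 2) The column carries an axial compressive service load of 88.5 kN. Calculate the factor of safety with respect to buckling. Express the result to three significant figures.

n ≈ 5.35

Inner dimensions: h_i = 202 − 2×10 = 182.0 mm, b_i = 138 − 2×10 = 118.0 mm
Weak-axis I_min = (h_o·b_o³ − h_i·b_i³)/12 with b_o = 138, b_i = 118.0 mm (shorter outer/inner sides).
I_min = (202×138³ − 182.0×118.0³)/12 = 1.932×10^7 mm⁴
I = 1.932×10^7 mm⁴ = 1.932×10^-5 m⁴
Effective length L_e = K·L = 2 × 4.51 = 9.020 m
P_cr = π²EI / L_e² = π² × 202×10⁹ × 1.932×10^-5 / 9.020² = 4.734×10^5 N
Factor of safety n = P_cr / P = 473.42 / 88.5 = 5.35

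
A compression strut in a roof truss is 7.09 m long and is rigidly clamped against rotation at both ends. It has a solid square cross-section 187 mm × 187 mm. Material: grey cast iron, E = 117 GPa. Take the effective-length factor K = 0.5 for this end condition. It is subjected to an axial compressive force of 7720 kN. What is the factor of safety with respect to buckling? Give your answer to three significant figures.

n ≈ 1.21

I = a⁴/12 = 187⁴/12 = 1.019×10^8 mm⁴
I = 1.019×10^8 mm⁴ = 1.019×10^-4 m⁴
Effective length L_e = K·L = 0.5 × 7.09 = 3.545 m
P_cr = π²EI / L_e² = π² × 117×10⁹ × 1.019×10^-4 / 3.545² = 9.364×10^6 N
Factor of safety n = P_cr / P = 9363.5 / 7720 = 1.21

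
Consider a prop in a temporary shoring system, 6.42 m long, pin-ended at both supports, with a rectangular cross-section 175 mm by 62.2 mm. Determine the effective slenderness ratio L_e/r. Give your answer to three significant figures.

For a rectangle r_min = b/√12 = 62.2/√12 = 17.96 mm
L_e = K·L = 1 × 6.42 m = 6.420 m = 6420.0 mm
λ = L_e / r_min = 6420.0 / 17.96 = 358

λ ≈ 358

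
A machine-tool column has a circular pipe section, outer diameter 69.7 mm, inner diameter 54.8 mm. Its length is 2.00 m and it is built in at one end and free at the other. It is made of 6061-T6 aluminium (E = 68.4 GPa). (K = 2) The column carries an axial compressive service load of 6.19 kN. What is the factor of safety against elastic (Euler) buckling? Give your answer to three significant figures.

n ≈ 4.88

d_o = 69.7 mm, d_i = 54.8 mm
I = π(d_o⁴ − d_i⁴)/64 = π(69.7⁴ − 54.80⁴)/64 = 7.158×10^5 mm⁴
I = 7.158×10^5 mm⁴ = 7.158×10^-7 m⁴
Effective length L_e = K·L = 2 × 2.00 = 4.000 m
P_cr = π²EI / L_e² = π² × 68.4×10⁹ × 7.158×10^-7 / 4.000² = 3.020×10^4 N
Factor of safety n = P_cr / P = 30.203 / 6.19 = 4.88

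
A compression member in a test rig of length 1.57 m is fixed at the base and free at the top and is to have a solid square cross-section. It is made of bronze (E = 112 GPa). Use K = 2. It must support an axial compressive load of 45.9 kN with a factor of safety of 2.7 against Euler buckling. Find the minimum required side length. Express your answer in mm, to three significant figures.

a ≈ 60.3 mm

Required P_cr = n·P = 2.7 × 45.9 = 123.9 kN
L_e = K·L = 2 × 1.57 = 3.140 m
Required I = P_cr·L_e²/(π²E) = 1.239×10^5 × 3.140² / (π² × 1.12×10^11) = 1.105×10^-6 m⁴
I_req = 1.105×10^6 mm⁴
Solid square: I = a⁴/12  ⇒  a = (12I)^(1/4) = (12×1.105×10^6)^(1/4) = 60.3 mm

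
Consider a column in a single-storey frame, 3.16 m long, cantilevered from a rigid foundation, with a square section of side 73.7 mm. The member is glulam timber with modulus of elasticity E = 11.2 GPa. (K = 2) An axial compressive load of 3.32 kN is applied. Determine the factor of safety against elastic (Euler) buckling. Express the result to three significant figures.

n ≈ 2.05

I = a⁴/12 = 73.7⁴/12 = 2.459×10^6 mm⁴
I = 2.459×10^6 mm⁴ = 2.459×10^-6 m⁴
Effective length L_e = K·L = 2 × 3.16 = 6.320 m
P_cr = π²EI / L_e² = π² × 11.2×10⁹ × 2.459×10^-6 / 6.320² = 6.804×10^3 N
Factor of safety n = P_cr / P = 6.8041 / 3.32 = 2.05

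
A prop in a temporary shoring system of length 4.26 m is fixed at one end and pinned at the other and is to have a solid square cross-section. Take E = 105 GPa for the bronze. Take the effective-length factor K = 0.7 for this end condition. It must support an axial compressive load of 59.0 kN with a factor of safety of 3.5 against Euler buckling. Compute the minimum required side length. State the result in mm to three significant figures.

a ≈ 67.9 mm

Required P_cr = n·P = 3.5 × 59.0 = 206.5 kN
L_e = K·L = 0.7 × 4.26 = 2.982 m
Required I = P_cr·L_e²/(π²E) = 2.065×10^5 × 2.982² / (π² × 1.05×10^11) = 1.772×10^-6 m⁴
I_req = 1.772×10^6 mm⁴
Solid square: I = a⁴/12  ⇒  a = (12I)^(1/4) = (12×1.772×10^6)^(1/4) = 67.9 mm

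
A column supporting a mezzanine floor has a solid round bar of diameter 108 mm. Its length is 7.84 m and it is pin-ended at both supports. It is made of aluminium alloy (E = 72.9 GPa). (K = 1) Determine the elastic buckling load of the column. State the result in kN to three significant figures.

I = πd⁴/64 = π×108⁴/64 = 6.678×10^6 mm⁴
I = 6.678×10^6 mm⁴ = 6.678×10^-6 m⁴
Effective length L_e = K·L = 1 × 7.84 = 7.840 m
P_cr = π²EI / L_e² = π² × 72.9×10⁹ × 6.678×10^-6 / 7.840² = 7.817×10^4 N

P_cr ≈ 78.2 kN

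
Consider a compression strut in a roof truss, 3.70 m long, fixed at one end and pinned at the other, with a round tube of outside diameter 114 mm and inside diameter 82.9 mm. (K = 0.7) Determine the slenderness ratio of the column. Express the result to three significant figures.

d_o = 114 mm, d_i = 82.9 mm
I = π(d_o⁴ − d_i⁴)/64 = π(114⁴ − 82.90⁴)/64 = 5.972×10^6 mm⁴
A = 4.809×10^3 mm²;  r_min = √(I/A) = √(5.972×10^6/4.809×10^3) = 35.24 mm
L_e = K·L = 0.7 × 3.70 m = 2.590 m = 2590.0 mm
λ = L_e / r_min = 2590.0 / 35.24 = 73.5

λ ≈ 73.5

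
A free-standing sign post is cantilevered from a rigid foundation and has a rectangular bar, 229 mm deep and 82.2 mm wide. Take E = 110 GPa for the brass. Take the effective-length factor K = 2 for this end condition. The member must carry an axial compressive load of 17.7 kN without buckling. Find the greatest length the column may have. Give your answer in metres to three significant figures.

Buckling occurs about the weak axis: I_min = h·b³/12 with b = 82.2 mm (the shorter side).
I_min = 229×82.2³/12 = 1.060×10^7 mm⁴
I = 1.060×10^-5 m⁴
At the buckling limit P_cr = P = 1.770×10^4 N
From P_cr = π²EI/(K·L)²:  L = (1/K)·√(π²EI/P_cr) = (1/2)·√(π²×1.10×10^11×1.060×10^-5/1.770×10^4)
L = 12.7 m

L_max ≈ 12.7 m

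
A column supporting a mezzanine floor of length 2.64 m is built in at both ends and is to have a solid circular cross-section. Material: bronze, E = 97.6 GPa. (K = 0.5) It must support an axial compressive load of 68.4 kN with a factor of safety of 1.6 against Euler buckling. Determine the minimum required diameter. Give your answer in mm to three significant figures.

d ≈ 44.8 mm

Required P_cr = n·P = 1.6 × 68.4 = 109.4 kN
L_e = K·L = 0.5 × 2.64 = 1.320 m
Required I = P_cr·L_e²/(π²E) = 1.094×10^5 × 1.320² / (π² × 9.76×10^10) = 1.980×10^-7 m⁴
I_req = 1.980×10^5 mm⁴
Solid circle: I = πd⁴/64  ⇒  d = (64I/π)^(1/4) = (64×1.980×10^5/π)^(1/4) = 44.8 mm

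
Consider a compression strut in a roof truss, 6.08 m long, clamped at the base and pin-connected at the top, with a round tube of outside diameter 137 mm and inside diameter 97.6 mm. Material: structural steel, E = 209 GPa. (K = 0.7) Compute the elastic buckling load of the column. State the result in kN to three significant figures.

P_cr ≈ 1460 kN

d_o = 137 mm, d_i = 97.6 mm
I = π(d_o⁴ − d_i⁴)/64 = π(137⁴ − 97.60⁴)/64 = 1.284×10^7 mm⁴
I = 1.284×10^7 mm⁴ = 1.284×10^-5 m⁴
Effective length L_e = K·L = 0.7 × 6.08 = 4.256 m
P_cr = π²EI / L_e² = π² × 209×10⁹ × 1.284×10^-5 / 4.256² = 1.462×10^6 N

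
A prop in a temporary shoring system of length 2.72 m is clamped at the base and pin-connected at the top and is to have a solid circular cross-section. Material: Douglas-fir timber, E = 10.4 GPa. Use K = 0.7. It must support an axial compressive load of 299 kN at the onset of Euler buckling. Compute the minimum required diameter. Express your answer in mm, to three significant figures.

L_e = K·L = 0.7 × 2.72 = 1.904 m
Required I = P_cr·L_e²/(π²E) = 2.990×10^5 × 1.904² / (π² × 1.04×10^10) = 1.056×10^-5 m⁴
I_req = 1.056×10^7 mm⁴
Solid circle: I = πd⁴/64  ⇒  d = (64I/π)^(1/4) = (64×1.056×10^7/π)^(1/4) = 121 mm

d ≈ 121 mm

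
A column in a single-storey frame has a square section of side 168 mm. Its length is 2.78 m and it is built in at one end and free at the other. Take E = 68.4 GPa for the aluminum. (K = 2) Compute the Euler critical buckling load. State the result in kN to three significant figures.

I = a⁴/12 = 168⁴/12 = 6.638×10^7 mm⁴
I = 6.638×10^7 mm⁴ = 6.638×10^-5 m⁴
Effective length L_e = K·L = 2 × 2.78 = 5.560 m
P_cr = π²EI / L_e² = π² × 68.4×10⁹ × 6.638×10^-5 / 5.560² = 1.450×10^6 N

P_cr ≈ 1450 kN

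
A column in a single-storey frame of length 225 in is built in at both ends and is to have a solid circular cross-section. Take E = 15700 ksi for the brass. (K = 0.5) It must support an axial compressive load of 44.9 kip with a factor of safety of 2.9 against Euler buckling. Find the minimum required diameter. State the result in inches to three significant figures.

d ≈ 3.84 in

Required P_cr = n·P = 2.9 × 44.9 = 130.2 kip
L_e = K·L = 0.5 × 225 = 112.5 in
Required I = P_cr·L_e²/(π²E) = 1.302×10^5 × 112.5² / (π² × 1.57×10^7) = 10.64 in⁴
Solid circle: I = πd⁴/64  ⇒  d = (64I/π)^(1/4) = (64×10.64/π)^(1/4) = 3.84 in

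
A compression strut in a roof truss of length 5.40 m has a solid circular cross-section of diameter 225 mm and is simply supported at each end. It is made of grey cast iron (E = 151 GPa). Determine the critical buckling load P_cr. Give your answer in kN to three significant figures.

I = πd⁴/64 = π×225⁴/64 = 1.258×10^8 mm⁴
I = 1.258×10^8 mm⁴ = 1.258×10^-4 m⁴
Effective length L_e = K·L = 1 × 5.40 = 5.400 m
P_cr = π²EI / L_e² = π² × 151×10⁹ × 1.258×10^-4 / 5.400² = 6.430×10^6 N

P_cr ≈ 6430 kN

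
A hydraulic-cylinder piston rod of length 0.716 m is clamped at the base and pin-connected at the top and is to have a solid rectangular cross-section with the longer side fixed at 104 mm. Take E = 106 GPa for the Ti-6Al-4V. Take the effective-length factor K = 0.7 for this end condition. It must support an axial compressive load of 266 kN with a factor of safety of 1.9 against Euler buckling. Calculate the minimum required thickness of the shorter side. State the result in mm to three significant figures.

Required P_cr = n·P = 1.9 × 266 = 505.4 kN
L_e = K·L = 0.7 × 0.716 = 0.5012 m
Required I = P_cr·L_e²/(π²E) = 5.054×10^5 × 0.5012² / (π² × 1.06×10^11) = 1.214×10^-7 m⁴
I_req = 1.214×10^5 mm⁴
Rectangle, weak axis: I_min = h·b³/12 with h = 104 mm fixed  ⇒  b = (12I/h)^(1/3) = 24.1 mm

b ≈ 24.1 mm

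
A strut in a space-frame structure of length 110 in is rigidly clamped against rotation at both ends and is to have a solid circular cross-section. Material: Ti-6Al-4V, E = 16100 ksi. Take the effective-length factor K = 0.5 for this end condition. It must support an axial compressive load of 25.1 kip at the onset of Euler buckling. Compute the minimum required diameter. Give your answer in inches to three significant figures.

d ≈ 1.77 in

L_e = K·L = 0.5 × 110 = 55.00 in
Required I = P_cr·L_e²/(π²E) = 2.510×10^4 × 55.00² / (π² × 1.61×10^7) = 0.4778 in⁴
Solid circle: I = πd⁴/64  ⇒  d = (64I/π)^(1/4) = (64×0.4778/π)^(1/4) = 1.77 in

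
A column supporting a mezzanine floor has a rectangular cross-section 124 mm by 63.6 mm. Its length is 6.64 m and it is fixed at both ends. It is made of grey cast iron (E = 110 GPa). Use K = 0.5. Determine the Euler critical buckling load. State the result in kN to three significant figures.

Buckling occurs about the weak axis: I_min = h·b³/12 with b = 63.6 mm (the shorter side).
I_min = 124×63.6³/12 = 2.658×10^6 mm⁴
I = 2.658×10^6 mm⁴ = 2.658×10^-6 m⁴
Effective length L_e = K·L = 0.5 × 6.64 = 3.320 m
P_cr = π²EI / L_e² = π² × 110×10⁹ × 2.658×10^-6 / 3.320² = 2.618×10^5 N

P_cr ≈ 262 kN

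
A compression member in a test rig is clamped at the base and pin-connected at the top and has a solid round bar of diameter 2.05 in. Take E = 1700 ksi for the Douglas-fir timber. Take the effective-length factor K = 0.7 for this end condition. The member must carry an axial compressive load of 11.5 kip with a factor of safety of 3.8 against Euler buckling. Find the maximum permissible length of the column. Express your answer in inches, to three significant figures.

I = πd⁴/64 = π×2.05⁴/64 = 0.8669 in⁴
Required critical load P_cr = n·P = 3.8 × 11.5 = 43.70 kip = 4.370×10^4 lb
From P_cr = π²EI/(K·L)²:  L = (1/K)·√(π²EI/P_cr) = (1/0.7)·√(π²×1.70×10^6×0.8669/4.370×10^4)
L = 26.1 in

L_max ≈ 26.1 in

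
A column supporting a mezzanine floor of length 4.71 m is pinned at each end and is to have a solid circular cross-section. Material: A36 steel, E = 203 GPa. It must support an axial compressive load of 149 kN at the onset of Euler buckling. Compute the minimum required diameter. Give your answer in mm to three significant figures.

d ≈ 76.1 mm

L_e = K·L = 1 × 4.71 = 4.710 m
Required I = P_cr·L_e²/(π²E) = 1.490×10^5 × 4.710² / (π² × 2.03×10^11) = 1.650×10^-6 m⁴
I_req = 1.650×10^6 mm⁴
Solid circle: I = πd⁴/64  ⇒  d = (64I/π)^(1/4) = (64×1.650×10^6/π)^(1/4) = 76.1 mm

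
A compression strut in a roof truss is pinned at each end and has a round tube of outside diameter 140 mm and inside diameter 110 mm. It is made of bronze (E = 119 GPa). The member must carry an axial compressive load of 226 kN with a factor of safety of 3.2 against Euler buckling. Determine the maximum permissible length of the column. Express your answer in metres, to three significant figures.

d_o = 140 mm, d_i = 110 mm
I = π(d_o⁴ − d_i⁴)/64 = π(140⁴ − 110.0⁴)/64 = 1.167×10^7 mm⁴
I = 1.167×10^-5 m⁴
Required critical load P_cr = n·P = 3.2 × 226 = 723.2 kN = 7.232×10^5 N
From P_cr = π²EI/(K·L)²:  L = (1/K)·√(π²EI/P_cr) = (1/1)·√(π²×1.19×10^11×1.167×10^-5/7.232×10^5)
L = 4.35 m

L_max ≈ 4.35 m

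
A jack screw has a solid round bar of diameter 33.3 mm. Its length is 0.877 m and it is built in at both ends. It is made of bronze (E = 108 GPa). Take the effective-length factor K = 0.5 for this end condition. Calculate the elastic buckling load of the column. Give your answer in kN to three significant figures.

P_cr ≈ 335 kN

I = πd⁴/64 = π×33.3⁴/64 = 6.036×10^4 mm⁴
I = 6.036×10^4 mm⁴ = 6.036×10^-8 m⁴
Effective length L_e = K·L = 0.5 × 0.877 = 0.4385 m
P_cr = π²EI / L_e² = π² × 108×10⁹ × 6.036×10^-8 / 0.4385² = 3.346×10^5 N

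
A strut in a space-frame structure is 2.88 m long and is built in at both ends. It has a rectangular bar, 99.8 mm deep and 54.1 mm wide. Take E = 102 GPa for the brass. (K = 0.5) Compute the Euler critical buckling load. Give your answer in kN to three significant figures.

P_cr ≈ 639 kN

Buckling occurs about the weak axis: I_min = h·b³/12 with b = 54.1 mm (the shorter side).
I_min = 99.8×54.1³/12 = 1.317×10^6 mm⁴
I = 1.317×10^6 mm⁴ = 1.317×10^-6 m⁴
Effective length L_e = K·L = 0.5 × 2.88 = 1.440 m
P_cr = π²EI / L_e² = π² × 102×10⁹ × 1.317×10^-6 / 1.440² = 6.393×10^5 N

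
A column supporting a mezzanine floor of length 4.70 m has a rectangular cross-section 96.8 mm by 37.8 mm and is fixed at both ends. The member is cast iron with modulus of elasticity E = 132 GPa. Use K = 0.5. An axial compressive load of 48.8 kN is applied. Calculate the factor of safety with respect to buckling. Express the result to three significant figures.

Buckling occurs about the weak axis: I_min = h·b³/12 with b = 37.8 mm (the shorter side).
I_min = 96.8×37.8³/12 = 4.357×10^5 mm⁴
I = 4.357×10^5 mm⁴ = 4.357×10^-7 m⁴
Effective length L_e = K·L = 0.5 × 4.70 = 2.350 m
P_cr = π²EI / L_e² = π² × 132×10⁹ × 4.357×10^-7 / 2.350² = 1.028×10^5 N
Factor of safety n = P_cr / P = 102.78 / 48.8 = 2.11

n ≈ 2.11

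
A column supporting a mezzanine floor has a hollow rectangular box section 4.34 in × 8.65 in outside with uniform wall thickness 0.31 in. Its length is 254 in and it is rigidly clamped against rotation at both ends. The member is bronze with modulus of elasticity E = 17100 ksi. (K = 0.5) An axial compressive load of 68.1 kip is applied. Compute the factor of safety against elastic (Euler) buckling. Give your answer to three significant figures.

n ≈ 3.76

Inner dimensions: h_i = 8.65 − 2×0.31 = 8.030 in, b_i = 4.34 − 2×0.31 = 3.720 in
Weak-axis I_min = (h_o·b_o³ − h_i·b_i³)/12 with b_o = 4.34, b_i = 3.720 in (shorter outer/inner sides).
I_min = (8.65×4.34³ − 8.030×3.720³)/12 = 24.48 in⁴
Effective length L_e = K·L = 0.5 × 254 = 127.0 in
P_cr = π²EI / L_e² = π² × 17100×10³ × 24.48 / 127.0² = 2.561×10^5 lb
Factor of safety n = P_cr / P = 256.13 / 68.1 = 3.76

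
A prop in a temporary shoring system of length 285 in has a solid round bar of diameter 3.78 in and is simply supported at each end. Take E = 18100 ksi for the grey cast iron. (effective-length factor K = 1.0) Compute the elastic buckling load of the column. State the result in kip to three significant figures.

I = πd⁴/64 = π×3.78⁴/64 = 10.02 in⁴
Effective length L_e = K·L = 1 × 285 = 285.0 in
P_cr = π²EI / L_e² = π² × 18100×10³ × 10.02 / 285.0² = 2.204×10^4 lb

P_cr ≈ 22.0 kip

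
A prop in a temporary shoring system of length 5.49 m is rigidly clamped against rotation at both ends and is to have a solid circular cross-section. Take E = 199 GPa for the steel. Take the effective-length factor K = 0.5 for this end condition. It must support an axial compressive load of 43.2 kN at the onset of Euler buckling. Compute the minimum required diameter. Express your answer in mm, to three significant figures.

L_e = K·L = 0.5 × 5.49 = 2.745 m
Required I = P_cr·L_e²/(π²E) = 4.320×10^4 × 2.745² / (π² × 1.99×10^11) = 1.657×10^-7 m⁴
I_req = 1.657×10^5 mm⁴
Solid circle: I = πd⁴/64  ⇒  d = (64I/π)^(1/4) = (64×1.657×10^5/π)^(1/4) = 42.9 mm

d ≈ 42.9 mm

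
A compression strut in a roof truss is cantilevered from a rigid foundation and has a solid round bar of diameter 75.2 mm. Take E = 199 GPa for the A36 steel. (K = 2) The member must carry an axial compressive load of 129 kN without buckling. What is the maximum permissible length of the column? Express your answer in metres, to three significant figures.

L_max ≈ 2.44 m

I = πd⁴/64 = π×75.2⁴/64 = 1.570×10^6 mm⁴
I = 1.570×10^-6 m⁴
At the buckling limit P_cr = P = 1.290×10^5 N
From P_cr = π²EI/(K·L)²:  L = (1/K)·√(π²EI/P_cr) = (1/2)·√(π²×1.99×10^11×1.570×10^-6/1.290×10^5)
L = 2.44 m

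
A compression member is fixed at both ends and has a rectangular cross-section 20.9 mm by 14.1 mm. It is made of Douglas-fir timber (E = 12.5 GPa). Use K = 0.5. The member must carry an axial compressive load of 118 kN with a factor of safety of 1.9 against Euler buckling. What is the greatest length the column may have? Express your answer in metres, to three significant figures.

L_max ≈ 0.104 m

Buckling occurs about the weak axis: I_min = h·b³/12 with b = 14.1 mm (the shorter side).
I_min = 20.9×14.1³/12 = 4.882×10^3 mm⁴
I = 4.882×10^-9 m⁴
Required critical load P_cr = n·P = 1.9 × 118 = 224.2 kN = 2.242×10^5 N
From P_cr = π²EI/(K·L)²:  L = (1/K)·√(π²EI/P_cr) = (1/0.5)·√(π²×1.25×10^10×4.882×10^-9/2.242×10^5)
L = 0.104 m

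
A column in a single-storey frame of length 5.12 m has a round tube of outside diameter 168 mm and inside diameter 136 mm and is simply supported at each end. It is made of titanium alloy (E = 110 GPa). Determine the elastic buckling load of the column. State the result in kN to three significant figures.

d_o = 168 mm, d_i = 136 mm
I = π(d_o⁴ − d_i⁴)/64 = π(168⁴ − 136.0⁴)/64 = 2.231×10^7 mm⁴
I = 2.231×10^7 mm⁴ = 2.231×10^-5 m⁴
Effective length L_e = K·L = 1 × 5.12 = 5.120 m
P_cr = π²EI / L_e² = π² × 110×10⁹ × 2.231×10^-5 / 5.120² = 9.240×10^5 N

P_cr ≈ 924 kN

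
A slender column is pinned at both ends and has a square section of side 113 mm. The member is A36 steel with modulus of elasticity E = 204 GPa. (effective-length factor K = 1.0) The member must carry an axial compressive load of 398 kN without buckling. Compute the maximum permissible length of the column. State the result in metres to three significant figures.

I = a⁴/12 = 113⁴/12 = 1.359×10^7 mm⁴
I = 1.359×10^-5 m⁴
At the buckling limit P_cr = P = 3.980×10^5 N
From P_cr = π²EI/(K·L)²:  L = (1/K)·√(π²EI/P_cr) = (1/1)·√(π²×2.04×10^11×1.359×10^-5/3.980×10^5)
L = 8.29 m

L_max ≈ 8.29 m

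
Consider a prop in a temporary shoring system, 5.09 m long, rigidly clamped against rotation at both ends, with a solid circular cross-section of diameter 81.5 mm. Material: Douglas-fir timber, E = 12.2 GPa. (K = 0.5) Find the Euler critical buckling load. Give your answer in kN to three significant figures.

I = πd⁴/64 = π×81.5⁴/64 = 2.166×10^6 mm⁴
I = 2.166×10^6 mm⁴ = 2.166×10^-6 m⁴
Effective length L_e = K·L = 0.5 × 5.09 = 2.545 m
P_cr = π²EI / L_e² = π² × 12.2×10⁹ × 2.166×10^-6 / 2.545² = 4.026×10^4 N

P_cr ≈ 40.3 kN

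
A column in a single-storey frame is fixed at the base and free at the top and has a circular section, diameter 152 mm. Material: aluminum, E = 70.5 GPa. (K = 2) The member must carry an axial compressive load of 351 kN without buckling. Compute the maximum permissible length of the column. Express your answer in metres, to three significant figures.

L_max ≈ 3.60 m

I = πd⁴/64 = π×152⁴/64 = 2.620×10^7 mm⁴
I = 2.620×10^-5 m⁴
At the buckling limit P_cr = P = 3.510×10^5 N
From P_cr = π²EI/(K·L)²:  L = (1/K)·√(π²EI/P_cr) = (1/2)·√(π²×7.05×10^10×2.620×10^-5/3.510×10^5)
L = 3.60 m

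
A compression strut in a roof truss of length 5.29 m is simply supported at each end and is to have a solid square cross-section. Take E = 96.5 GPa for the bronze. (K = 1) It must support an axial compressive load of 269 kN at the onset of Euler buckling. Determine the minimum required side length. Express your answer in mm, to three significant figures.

a ≈ 98.7 mm

L_e = K·L = 1 × 5.29 = 5.290 m
Required I = P_cr·L_e²/(π²E) = 2.690×10^5 × 5.290² / (π² × 9.65×10^10) = 7.904×10^-6 m⁴
I_req = 7.904×10^6 mm⁴
Solid square: I = a⁴/12  ⇒  a = (12I)^(1/4) = (12×7.904×10^6)^(1/4) = 98.7 mm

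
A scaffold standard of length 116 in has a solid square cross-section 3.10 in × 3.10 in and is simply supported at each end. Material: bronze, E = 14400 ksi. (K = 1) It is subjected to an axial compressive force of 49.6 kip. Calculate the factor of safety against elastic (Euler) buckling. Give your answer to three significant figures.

I = a⁴/12 = 3.10⁴/12 = 7.696 in⁴
Effective length L_e = K·L = 1 × 116 = 116.0 in
P_cr = π²EI / L_e² = π² × 14400×10³ × 7.696 / 116.0² = 8.129×10^4 lb
Factor of safety n = P_cr / P = 81.285 / 49.6 = 1.64

n ≈ 1.64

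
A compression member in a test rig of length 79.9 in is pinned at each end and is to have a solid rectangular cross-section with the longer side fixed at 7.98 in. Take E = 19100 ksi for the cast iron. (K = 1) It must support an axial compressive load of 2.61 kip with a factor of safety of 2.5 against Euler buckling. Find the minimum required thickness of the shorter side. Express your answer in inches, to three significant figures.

Required P_cr = n·P = 2.5 × 2.61 = 6.525 kip
L_e = K·L = 1 × 79.9 = 79.90 in
Required I = P_cr·L_e²/(π²E) = 6.525×10^3 × 79.90² / (π² × 1.91×10^7) = 0.2210 in⁴
Rectangle, weak axis: I_min = h·b³/12 with h = 7.98 in fixed  ⇒  b = (12I/h)^(1/3) = 0.693 in

b ≈ 0.693 in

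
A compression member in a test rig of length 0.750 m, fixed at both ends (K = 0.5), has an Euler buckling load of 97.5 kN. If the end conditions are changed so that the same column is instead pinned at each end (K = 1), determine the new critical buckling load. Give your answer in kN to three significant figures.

P_cr ∝ 1/K², so P_cr,new = P_cr,old × (K_old/K_new)² = 97.5 × (0.5/1)²
= 97.5 × 0.2500 = 24.4 kN

P_cr ≈ 24.4 kN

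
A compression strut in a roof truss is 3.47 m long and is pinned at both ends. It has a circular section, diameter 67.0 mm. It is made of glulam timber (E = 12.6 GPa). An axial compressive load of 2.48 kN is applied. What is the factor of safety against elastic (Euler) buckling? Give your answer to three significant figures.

I = πd⁴/64 = π×67.0⁴/64 = 9.892×10^5 mm⁴
I = 9.892×10^5 mm⁴ = 9.892×10^-7 m⁴
Effective length L_e = K·L = 1 × 3.47 = 3.470 m
P_cr = π²EI / L_e² = π² × 12.6×10⁹ × 9.892×10^-7 / 3.470² = 1.022×10^4 N
Factor of safety n = P_cr / P = 10.216 / 2.48 = 4.12

n ≈ 4.12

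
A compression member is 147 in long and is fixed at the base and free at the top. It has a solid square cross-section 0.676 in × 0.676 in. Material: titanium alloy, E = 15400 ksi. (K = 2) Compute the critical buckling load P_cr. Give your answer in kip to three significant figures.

I = a⁴/12 = 0.676⁴/12 = 1.740×10^-2 in⁴
Effective length L_e = K·L = 2 × 147 = 294.0 in
P_cr = π²EI / L_e² = π² × 15400×10³ × 1.740×10^-2 / 294.0² = 30.60 lb

P_cr ≈ 0.0306 kip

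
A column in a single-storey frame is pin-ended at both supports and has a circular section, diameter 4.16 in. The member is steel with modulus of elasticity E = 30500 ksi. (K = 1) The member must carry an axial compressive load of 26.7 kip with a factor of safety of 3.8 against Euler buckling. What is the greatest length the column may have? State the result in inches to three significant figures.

I = πd⁴/64 = π×4.16⁴/64 = 14.70 in⁴
Required critical load P_cr = n·P = 3.8 × 26.7 = 101.5 kip = 1.015×10^5 lb
From P_cr = π²EI/(K·L)²:  L = (1/K)·√(π²EI/P_cr) = (1/1)·√(π²×3.05×10^7×14.70/1.015×10^5)
L = 209 in

L_max ≈ 209 in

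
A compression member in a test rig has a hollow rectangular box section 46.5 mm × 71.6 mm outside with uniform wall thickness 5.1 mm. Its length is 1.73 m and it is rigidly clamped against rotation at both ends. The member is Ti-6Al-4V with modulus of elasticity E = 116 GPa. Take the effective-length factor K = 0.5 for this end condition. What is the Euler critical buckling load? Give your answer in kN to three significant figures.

P_cr ≈ 543 kN

Inner dimensions: h_i = 71.6 − 2×5.1 = 61.40 mm, b_i = 46.5 − 2×5.1 = 36.30 mm
Weak-axis I_min = (h_o·b_o³ − h_i·b_i³)/12 with b_o = 46.5, b_i = 36.30 mm (shorter outer/inner sides).
I_min = (71.6×46.5³ − 61.40×36.30³)/12 = 3.552×10^5 mm⁴
I = 3.552×10^5 mm⁴ = 3.552×10^-7 m⁴
Effective length L_e = K·L = 0.5 × 1.73 = 0.8650 m
P_cr = π²EI / L_e² = π² × 116×10⁹ × 3.552×10^-7 / 0.8650² = 5.435×10^5 N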